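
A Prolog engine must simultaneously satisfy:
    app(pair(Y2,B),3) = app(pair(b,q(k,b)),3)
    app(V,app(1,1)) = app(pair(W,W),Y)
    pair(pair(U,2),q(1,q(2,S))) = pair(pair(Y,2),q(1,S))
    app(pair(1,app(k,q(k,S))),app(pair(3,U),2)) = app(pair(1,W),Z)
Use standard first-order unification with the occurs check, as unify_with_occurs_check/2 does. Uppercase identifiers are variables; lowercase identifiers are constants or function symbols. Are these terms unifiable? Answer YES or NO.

Decompose app/2: pair(Y2,B) = pair(b,q(k,b)),  3 = 3.
Decompose pair/2: Y2 = b,  B = q(k,b).
Bind Y2 := b; no other remaining equation mentions Y2.
Bind B := q(k,b); no other remaining equation mentions B.
Delete trivial equation 3 = 3.
Decompose app/2: V = pair(W,W),  app(1,1) = Y.
Bind V := pair(W,W); no other remaining equation mentions V.
Bind Y := app(1,1); substituting into the one remaining equation that mentions Y gives: pair(pair(U,2),q(1,q(2,S))) = pair(pair(app(1,1),2),q(1,S)).
Decompose pair/2: pair(U,2) = pair(app(1,1),2),  q(1,q(2,S)) = q(1,S).
Decompose pair/2: U = app(1,1),  2 = 2.
Bind U := app(1,1); substituting into the one remaining equation that mentions U gives: app(pair(1,app(k,q(k,S))),app(pair(3,app(1,1)),2)) = app(pair(1,W),Z).
Delete trivial equation 2 = 2.
Decompose q/2: 1 = 1,  q(2,S) = S.
Delete trivial equation 1 = 1.
Occurs check fails: S occurs in q(2,S); the equation S = q(2,S) has no finite solution.

NO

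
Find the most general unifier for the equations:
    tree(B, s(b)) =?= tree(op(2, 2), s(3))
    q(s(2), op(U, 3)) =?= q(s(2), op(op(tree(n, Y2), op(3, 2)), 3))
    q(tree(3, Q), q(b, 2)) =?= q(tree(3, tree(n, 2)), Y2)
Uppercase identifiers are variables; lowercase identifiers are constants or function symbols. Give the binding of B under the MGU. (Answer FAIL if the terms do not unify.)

FAIL

Decompose tree/2: B =?= op(2, 2),  s(b) =?= s(3).
Bind B := op(2, 2); no other remaining equation mentions B.
Decompose s/1: b =?= 3.
Clash: constants b and 3 differ; no unifier exists.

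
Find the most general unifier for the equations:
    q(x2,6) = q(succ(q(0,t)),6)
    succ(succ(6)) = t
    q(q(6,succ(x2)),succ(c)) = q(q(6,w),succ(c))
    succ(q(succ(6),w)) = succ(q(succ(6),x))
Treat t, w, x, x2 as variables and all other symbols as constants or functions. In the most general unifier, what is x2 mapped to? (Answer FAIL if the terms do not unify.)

Decompose q/2: x2 = succ(q(0,t)),  6 = 6.
Bind x2 := succ(q(0,t)); substituting into the one remaining equation that mentions x2 gives: q(q(6,succ(succ(q(0,t)))),succ(c)) = q(q(6,w),succ(c)).
Delete trivial equation 6 = 6.
Bind t := succ(succ(6)); substituting into the one remaining equation that mentions t gives: q(q(6,succ(succ(q(0,succ(succ(6)))))),succ(c)) = q(q(6,w),succ(c)). Substituting into the earlier binding gives x2 := succ(q(0,succ(succ(6)))).
Decompose q/2: q(6,succ(succ(q(0,succ(succ(6)))))) = q(6,w),  succ(c) = succ(c).
Decompose q/2: 6 = 6,  succ(succ(q(0,succ(succ(6))))) = w.
Delete trivial equation 6 = 6.
Bind w := succ(succ(q(0,succ(succ(6))))); substituting into the one remaining equation that mentions w gives: succ(q(succ(6),succ(succ(q(0,succ(succ(6))))))) = succ(q(succ(6),x)).
Delete trivial equation succ(c) = succ(c).
Decompose succ/1: q(succ(6),succ(succ(q(0,succ(succ(6)))))) = q(succ(6),x).
Decompose q/2: succ(6) = succ(6),  succ(succ(q(0,succ(succ(6))))) = x.
Delete trivial equation succ(6) = succ(6).
Bind x := succ(succ(q(0,succ(succ(6))))).
MGU = { x2 -> succ(q(0,succ(succ(6)))), t -> succ(succ(6)), w -> succ(succ(q(0,succ(succ(6))))), x -> succ(succ(q(0,succ(succ(6))))) }, so x2 -> succ(q(0,succ(succ(6)))).

succ(q(0,succ(succ(6))))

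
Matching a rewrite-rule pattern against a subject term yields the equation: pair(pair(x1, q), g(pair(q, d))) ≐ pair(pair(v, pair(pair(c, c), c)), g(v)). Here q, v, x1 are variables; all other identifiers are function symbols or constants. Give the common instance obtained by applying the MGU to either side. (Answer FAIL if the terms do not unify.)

Decompose pair/2: pair(x1, q) ≐ pair(v, pair(pair(c, c), c)),  g(pair(q, d)) ≐ g(v).
Decompose pair/2: x1 ≐ v,  q ≐ pair(pair(c, c), c).
Bind x1 := v; no other remaining equation mentions x1.
Bind q := pair(pair(c, c), c); substituting into the remaining equation gives: g(pair(pair(pair(c, c), c), d)) ≐ g(v).
Decompose g/1: pair(pair(pair(c, c), c), d) ≐ v.
Bind v := pair(pair(pair(c, c), c), d). Substituting into the earlier binding gives x1 := pair(pair(pair(c, c), c), d).
Applying the MGU to either side gives pair(pair(pair(pair(pair(c, c), c), d), pair(pair(c, c), c)), g(pair(pair(pair(c, c), c), d))).

pair(pair(pair(pair(pair(c, c), c), d), pair(pair(c, c), c)), g(pair(pair(pair(c, c), c), d)))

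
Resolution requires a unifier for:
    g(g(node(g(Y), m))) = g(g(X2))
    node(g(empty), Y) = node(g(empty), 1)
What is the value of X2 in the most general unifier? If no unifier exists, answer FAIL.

Decompose g/1: g(node(g(Y), m)) = g(X2).
Decompose g/1: node(g(Y), m) = X2.
Bind X2 := node(g(Y), m); no other remaining equation mentions X2.
Decompose node/2: g(empty) = g(empty),  Y = 1.
Delete trivial equation g(empty) = g(empty).
Bind Y := 1. Substituting into the earlier binding gives X2 := node(g(1), m).
MGU = { X2 ↦ node(g(1), m), Y ↦ 1 }, so X2 ↦ node(g(1), m).

node(g(1), m)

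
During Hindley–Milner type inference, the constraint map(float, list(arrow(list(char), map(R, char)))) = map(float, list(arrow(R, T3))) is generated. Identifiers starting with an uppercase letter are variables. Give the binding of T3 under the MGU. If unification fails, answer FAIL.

map(list(char), char)

Decompose map/2: float = float,  list(arrow(list(char), map(R, char))) = list(arrow(R, T3)).
Delete trivial equation float = float.
Decompose list/1: arrow(list(char), map(R, char)) = arrow(R, T3).
Decompose arrow/2: list(char) = R,  map(R, char) = T3.
Bind R := list(char); substituting into the remaining equation gives: map(list(char), char) = T3.
Bind T3 := map(list(char), char).
MGU = { R := list(char), T3 := map(list(char), char) }, so T3 := map(list(char), char).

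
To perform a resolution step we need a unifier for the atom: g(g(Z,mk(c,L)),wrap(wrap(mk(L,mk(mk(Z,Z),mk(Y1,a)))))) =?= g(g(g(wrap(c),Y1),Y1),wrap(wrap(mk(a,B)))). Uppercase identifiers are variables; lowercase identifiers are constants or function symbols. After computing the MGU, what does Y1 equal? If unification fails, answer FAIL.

Decompose g/2: g(Z,mk(c,L)) =?= g(g(wrap(c),Y1),Y1),  wrap(wrap(mk(L,mk(mk(Z,Z),mk(Y1,a))))) =?= wrap(wrap(mk(a,B))).
Decompose g/2: Z =?= g(wrap(c),Y1),  mk(c,L) =?= Y1.
Bind Z := g(wrap(c),Y1); substituting into the one remaining equation that mentions Z gives: wrap(wrap(mk(L,mk(mk(g(wrap(c),Y1),g(wrap(c),Y1)),mk(Y1,a))))) =?= wrap(wrap(mk(a,B))).
Bind Y1 := mk(c,L); substituting into the remaining equation gives: wrap(wrap(mk(L,mk(mk(g(wrap(c),mk(c,L)),g(wrap(c),mk(c,L))),mk(mk(c,L),a))))) =?= wrap(wrap(mk(a,B))). Substituting into the earlier binding gives Z := g(wrap(c),mk(c,L)).
Decompose wrap/1: wrap(mk(L,mk(mk(g(wrap(c),mk(c,L)),g(wrap(c),mk(c,L))),mk(mk(c,L),a)))) =?= wrap(mk(a,B)).
Decompose wrap/1: mk(L,mk(mk(g(wrap(c),mk(c,L)),g(wrap(c),mk(c,L))),mk(mk(c,L),a))) =?= mk(a,B).
Decompose mk/2: L =?= a,  mk(mk(g(wrap(c),mk(c,L)),g(wrap(c),mk(c,L))),mk(mk(c,L),a)) =?= B.
Bind L := a; substituting into the remaining equation gives: mk(mk(g(wrap(c),mk(c,a)),g(wrap(c),mk(c,a))),mk(mk(c,a),a)) =?= B. Substituting into the earlier bindings gives Z := g(wrap(c),mk(c,a)), Y1 := mk(c,a).
Bind B := mk(mk(g(wrap(c),mk(c,a)),g(wrap(c),mk(c,a))),mk(mk(c,a),a)).
MGU = { Z ↦ g(wrap(c),mk(c,a)), Y1 ↦ mk(c,a), L ↦ a, B ↦ mk(mk(g(wrap(c),mk(c,a)),g(wrap(c),mk(c,a))),mk(mk(c,a),a)) }, so Y1 ↦ mk(c,a).

mk(c,a)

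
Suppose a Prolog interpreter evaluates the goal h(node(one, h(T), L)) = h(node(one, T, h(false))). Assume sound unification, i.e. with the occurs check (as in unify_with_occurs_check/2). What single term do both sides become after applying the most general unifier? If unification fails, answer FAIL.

Decompose h/1: node(one, h(T), L) = node(one, T, h(false)).
Decompose node/3: one = one,  h(T) = T,  L = h(false).
Delete trivial equation one = one.
Occurs check fails: T occurs in h(T); the equation T = h(T) has no finite solution.

FAIL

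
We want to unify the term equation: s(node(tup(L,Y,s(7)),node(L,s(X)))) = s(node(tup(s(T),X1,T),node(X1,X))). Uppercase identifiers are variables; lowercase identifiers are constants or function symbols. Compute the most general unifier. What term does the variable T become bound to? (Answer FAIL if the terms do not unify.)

FAIL

Decompose s/1: node(tup(L,Y,s(7)),node(L,s(X))) = node(tup(s(T),X1,T),node(X1,X)).
Decompose node/2: tup(L,Y,s(7)) = tup(s(T),X1,T),  node(L,s(X)) = node(X1,X).
Decompose tup/3: L = s(T),  Y = X1,  s(7) = T.
Bind L := s(T); substituting into the one remaining equation that mentions L gives: node(s(T),s(X)) = node(X1,X).
Bind Y := X1; no other remaining equation mentions Y.
Bind T := s(7); substituting into the remaining equation gives: node(s(s(7)),s(X)) = node(X1,X). Substituting into the earlier binding gives L := s(s(7)).
Decompose node/2: s(s(7)) = X1,  s(X) = X.
Bind X1 := s(s(7)); no other remaining equation mentions X1. Substituting into the earlier binding gives Y := s(s(7)).
Occurs check fails: X occurs in s(X); the equation X = s(X) has no finite solution.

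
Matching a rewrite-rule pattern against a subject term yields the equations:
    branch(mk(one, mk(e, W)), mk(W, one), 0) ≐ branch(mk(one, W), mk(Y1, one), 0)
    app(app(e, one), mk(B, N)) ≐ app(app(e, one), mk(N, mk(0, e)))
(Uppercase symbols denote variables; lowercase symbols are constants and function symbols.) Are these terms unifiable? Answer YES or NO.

NO

Decompose branch/3: mk(one, mk(e, W)) ≐ mk(one, W),  mk(W, one) ≐ mk(Y1, one),  0 ≐ 0.
Decompose mk/2: one ≐ one,  mk(e, W) ≐ W.
Delete trivial equation one ≐ one.
Occurs check fails: W occurs in mk(e, W); the equation W ≐ mk(e, W) has no finite solution.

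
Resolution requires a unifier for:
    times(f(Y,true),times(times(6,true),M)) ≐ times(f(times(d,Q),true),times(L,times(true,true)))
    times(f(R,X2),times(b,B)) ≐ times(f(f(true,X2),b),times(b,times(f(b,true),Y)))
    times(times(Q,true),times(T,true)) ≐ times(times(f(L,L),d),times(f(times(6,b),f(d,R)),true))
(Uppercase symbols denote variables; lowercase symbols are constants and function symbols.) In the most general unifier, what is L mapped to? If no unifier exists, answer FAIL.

FAIL

Decompose times/2: f(Y,true) ≐ f(times(d,Q),true),  times(times(6,true),M) ≐ times(L,times(true,true)).
Decompose f/2: Y ≐ times(d,Q),  true ≐ true.
Bind Y := times(d,Q); substituting into the one remaining equation that mentions Y gives: times(f(R,X2),times(b,B)) ≐ times(f(f(true,X2),b),times(b,times(f(b,true),times(d,Q)))).
Delete trivial equation true ≐ true.
Decompose times/2: times(6,true) ≐ L,  M ≐ times(true,true).
Bind L := times(6,true); substituting into the one remaining equation that mentions L gives: times(times(Q,true),times(T,true)) ≐ times(times(f(times(6,true),times(6,true)),d),times(f(times(6,b),f(d,R)),true)).
Bind M := times(true,true); no other remaining equation mentions M.
Decompose times/2: f(R,X2) ≐ f(f(true,X2),b),  times(b,B) ≐ times(b,times(f(b,true),times(d,Q))).
Decompose f/2: R ≐ f(true,X2),  X2 ≐ b.
Bind R := f(true,X2); substituting into the one remaining equation that mentions R gives: times(times(Q,true),times(T,true)) ≐ times(times(f(times(6,true),times(6,true)),d),times(f(times(6,b),f(d,f(true,X2))),true)).
Bind X2 := b; substituting into the one remaining equation that mentions X2 gives: times(times(Q,true),times(T,true)) ≐ times(times(f(times(6,true),times(6,true)),d),times(f(times(6,b),f(d,f(true,b))),true)). Substituting into the earlier binding gives R := f(true,b).
Decompose times/2: b ≐ b,  B ≐ times(f(b,true),times(d,Q)).
Delete trivial equation b ≐ b.
Bind B := times(f(b,true),times(d,Q)); no other remaining equation mentions B.
Decompose times/2: times(Q,true) ≐ times(f(times(6,true),times(6,true)),d),  times(T,true) ≐ times(f(times(6,b),f(d,f(true,b))),true).
Decompose times/2: Q ≐ f(times(6,true),times(6,true)),  true ≐ d.
Bind Q := f(times(6,true),times(6,true)); no other remaining equation mentions Q. Substituting into the earlier bindings gives Y := times(d,f(times(6,true),times(6,true))), B := times(f(b,true),times(d,f(times(6,true),times(6,true)))).
Clash: constants true and d differ; no unifier exists.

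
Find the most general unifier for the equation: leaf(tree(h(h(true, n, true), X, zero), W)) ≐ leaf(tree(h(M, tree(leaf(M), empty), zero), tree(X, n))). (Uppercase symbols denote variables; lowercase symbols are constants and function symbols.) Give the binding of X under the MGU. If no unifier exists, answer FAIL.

tree(leaf(h(true, n, true)), empty)

Decompose leaf/1: tree(h(h(true, n, true), X, zero), W) ≐ tree(h(M, tree(leaf(M), empty), zero), tree(X, n)).
Decompose tree/2: h(h(true, n, true), X, zero) ≐ h(M, tree(leaf(M), empty), zero),  W ≐ tree(X, n).
Decompose h/3: h(true, n, true) ≐ M,  X ≐ tree(leaf(M), empty),  zero ≐ zero.
Bind M := h(true, n, true); substituting into the one remaining equation that mentions M gives: X ≐ tree(leaf(h(true, n, true)), empty).
Bind X := tree(leaf(h(true, n, true)), empty); substituting into the one remaining equation that mentions X gives: W ≐ tree(tree(leaf(h(true, n, true)), empty), n).
Delete trivial equation zero ≐ zero.
Bind W := tree(tree(leaf(h(true, n, true)), empty), n).
MGU = { M -> h(true, n, true), X -> tree(leaf(h(true, n, true)), empty), W -> tree(tree(leaf(h(true, n, true)), empty), n) }, so X -> tree(leaf(h(true, n, true)), empty).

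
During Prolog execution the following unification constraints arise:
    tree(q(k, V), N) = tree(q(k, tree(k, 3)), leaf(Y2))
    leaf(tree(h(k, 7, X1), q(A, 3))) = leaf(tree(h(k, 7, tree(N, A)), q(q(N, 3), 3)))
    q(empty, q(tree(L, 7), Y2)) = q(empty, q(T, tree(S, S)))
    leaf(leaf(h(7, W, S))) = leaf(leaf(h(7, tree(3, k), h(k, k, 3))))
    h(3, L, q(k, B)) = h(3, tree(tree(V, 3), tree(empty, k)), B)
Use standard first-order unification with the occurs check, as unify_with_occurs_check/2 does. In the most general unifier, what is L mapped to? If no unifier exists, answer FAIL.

Decompose tree/2: q(k, V) = q(k, tree(k, 3)),  N = leaf(Y2).
Decompose q/2: k = k,  V = tree(k, 3).
Delete trivial equation k = k.
Bind V := tree(k, 3); substituting into the one remaining equation that mentions V gives: h(3, L, q(k, B)) = h(3, tree(tree(tree(k, 3), 3), tree(empty, k)), B).
Bind N := leaf(Y2); substituting into the one remaining equation that mentions N gives: leaf(tree(h(k, 7, X1), q(A, 3))) = leaf(tree(h(k, 7, tree(leaf(Y2), A)), q(q(leaf(Y2), 3), 3))).
Decompose leaf/1: tree(h(k, 7, X1), q(A, 3)) = tree(h(k, 7, tree(leaf(Y2), A)), q(q(leaf(Y2), 3), 3)).
Decompose tree/2: h(k, 7, X1) = h(k, 7, tree(leaf(Y2), A)),  q(A, 3) = q(q(leaf(Y2), 3), 3).
Decompose h/3: k = k,  7 = 7,  X1 = tree(leaf(Y2), A).
Delete trivial equation k = k.
Delete trivial equation 7 = 7.
Bind X1 := tree(leaf(Y2), A); no other remaining equation mentions X1.
Decompose q/2: A = q(leaf(Y2), 3),  3 = 3.
Bind A := q(leaf(Y2), 3); no other remaining equation mentions A. Substituting into the earlier binding gives X1 := tree(leaf(Y2), q(leaf(Y2), 3)).
Delete trivial equation 3 = 3.
Decompose q/2: empty = empty,  q(tree(L, 7), Y2) = q(T, tree(S, S)).
Delete trivial equation empty = empty.
Decompose q/2: tree(L, 7) = T,  Y2 = tree(S, S).
Bind T := tree(L, 7); no other remaining equation mentions T.
Bind Y2 := tree(S, S); no other remaining equation mentions Y2. Substituting into the earlier bindings gives N := leaf(tree(S, S)), X1 := tree(leaf(tree(S, S)), q(leaf(tree(S, S)), 3)), A := q(leaf(tree(S, S)), 3).
Decompose leaf/1: leaf(h(7, W, S)) = leaf(h(7, tree(3, k), h(k, k, 3))).
Decompose leaf/1: h(7, W, S) = h(7, tree(3, k), h(k, k, 3)).
Decompose h/3: 7 = 7,  W = tree(3, k),  S = h(k, k, 3).
Delete trivial equation 7 = 7.
Bind W := tree(3, k); no other remaining equation mentions W.
Bind S := h(k, k, 3); no other remaining equation mentions S. Substituting into the earlier bindings gives N := leaf(tree(h(k, k, 3), h(k, k, 3))), X1 := tree(leaf(tree(h(k, k, 3), h(k, k, 3))), q(leaf(tree(h(k, k, 3), h(k, k, 3))), 3)), A := q(leaf(tree(h(k, k, 3), h(k, k, 3))), 3), Y2 := tree(h(k, k, 3), h(k, k, 3)).
Decompose h/3: 3 = 3,  L = tree(tree(tree(k, 3), 3), tree(empty, k)),  q(k, B) = B.
Delete trivial equation 3 = 3.
Bind L := tree(tree(tree(k, 3), 3), tree(empty, k)); no other remaining equation mentions L. Substituting into the earlier binding gives T := tree(tree(tree(tree(k, 3), 3), tree(empty, k)), 7).
Occurs check fails: B occurs in q(k, B); the equation B = q(k, B) has no finite solution.

FAIL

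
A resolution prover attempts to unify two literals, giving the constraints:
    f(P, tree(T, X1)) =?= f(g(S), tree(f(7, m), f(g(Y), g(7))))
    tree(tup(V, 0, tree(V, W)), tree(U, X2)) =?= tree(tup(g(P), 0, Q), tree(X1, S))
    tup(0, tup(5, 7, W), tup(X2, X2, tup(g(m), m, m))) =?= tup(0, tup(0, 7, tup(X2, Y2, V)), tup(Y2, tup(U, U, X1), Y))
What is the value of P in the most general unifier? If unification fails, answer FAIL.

Decompose f/2: P =?= g(S),  tree(T, X1) =?= tree(f(7, m), f(g(Y), g(7))).
Bind P := g(S); substituting into the one remaining equation that mentions P gives: tree(tup(V, 0, tree(V, W)), tree(U, X2)) =?= tree(tup(g(g(S)), 0, Q), tree(X1, S)).
Decompose tree/2: T =?= f(7, m),  X1 =?= f(g(Y), g(7)).
Bind T := f(7, m); no other remaining equation mentions T.
Bind X1 := f(g(Y), g(7)); substituting into the remaining equations gives: tree(tup(V, 0, tree(V, W)), tree(U, X2)) =?= tree(tup(g(g(S)), 0, Q), tree(f(g(Y), g(7)), S)),  tup(0, tup(5, 7, W), tup(X2, X2, tup(g(m), m, m))) =?= tup(0, tup(0, 7, tup(X2, Y2, V)), tup(Y2, tup(U, U, f(g(Y), g(7))), Y)).
Decompose tree/2: tup(V, 0, tree(V, W)) =?= tup(g(g(S)), 0, Q),  tree(U, X2) =?= tree(f(g(Y), g(7)), S).
Decompose tup/3: V =?= g(g(S)),  0 =?= 0,  tree(V, W) =?= Q.
Bind V := g(g(S)); substituting into the 2 remaining equations that mention V gives: tree(g(g(S)), W) =?= Q,  tup(0, tup(5, 7, W), tup(X2, X2, tup(g(m), m, m))) =?= tup(0, tup(0, 7, tup(X2, Y2, g(g(S)))), tup(Y2, tup(U, U, f(g(Y), g(7))), Y)).
Delete trivial equation 0 =?= 0.
Bind Q := tree(g(g(S)), W); no other remaining equation mentions Q.
Decompose tree/2: U =?= f(g(Y), g(7)),  X2 =?= S.
Bind U := f(g(Y), g(7)); substituting into the one remaining equation that mentions U gives: tup(0, tup(5, 7, W), tup(X2, X2, tup(g(m), m, m))) =?= tup(0, tup(0, 7, tup(X2, Y2, g(g(S)))), tup(Y2, tup(f(g(Y), g(7)), f(g(Y), g(7)), f(g(Y), g(7))), Y)).
Bind X2 := S; substituting into the remaining equation gives: tup(0, tup(5, 7, W), tup(S, S, tup(g(m), m, m))) =?= tup(0, tup(0, 7, tup(S, Y2, g(g(S)))), tup(Y2, tup(f(g(Y), g(7)), f(g(Y), g(7)), f(g(Y), g(7))), Y)).
Decompose tup/3: 0 =?= 0,  tup(5, 7, W) =?= tup(0, 7, tup(S, Y2, g(g(S)))),  tup(S, S, tup(g(m), m, m)) =?= tup(Y2, tup(f(g(Y), g(7)), f(g(Y), g(7)), f(g(Y), g(7))), Y).
Delete trivial equation 0 =?= 0.
Decompose tup/3: 5 =?= 0,  7 =?= 7,  W =?= tup(S, Y2, g(g(S))).
Clash: constants 5 and 0 differ; no unifier exists.

FAIL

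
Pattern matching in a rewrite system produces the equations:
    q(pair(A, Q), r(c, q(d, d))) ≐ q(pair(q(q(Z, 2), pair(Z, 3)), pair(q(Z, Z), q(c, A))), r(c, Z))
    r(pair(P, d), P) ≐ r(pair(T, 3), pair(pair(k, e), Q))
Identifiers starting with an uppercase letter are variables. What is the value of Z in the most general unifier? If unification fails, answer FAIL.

Decompose q/2: pair(A, Q) ≐ pair(q(q(Z, 2), pair(Z, 3)), pair(q(Z, Z), q(c, A))),  r(c, q(d, d)) ≐ r(c, Z).
Decompose pair/2: A ≐ q(q(Z, 2), pair(Z, 3)),  Q ≐ pair(q(Z, Z), q(c, A)).
Bind A := q(q(Z, 2), pair(Z, 3)); substituting into the one remaining equation that mentions A gives: Q ≐ pair(q(Z, Z), q(c, q(q(Z, 2), pair(Z, 3)))).
Bind Q := pair(q(Z, Z), q(c, q(q(Z, 2), pair(Z, 3)))); substituting into the one remaining equation that mentions Q gives: r(pair(P, d), P) ≐ r(pair(T, 3), pair(pair(k, e), pair(q(Z, Z), q(c, q(q(Z, 2), pair(Z, 3)))))).
Decompose r/2: c ≐ c,  q(d, d) ≐ Z.
Delete trivial equation c ≐ c.
Bind Z := q(d, d); substituting into the remaining equation gives: r(pair(P, d), P) ≐ r(pair(T, 3), pair(pair(k, e), pair(q(q(d, d), q(d, d)), q(c, q(q(q(d, d), 2), pair(q(d, d), 3)))))). Substituting into the earlier bindings gives A := q(q(q(d, d), 2), pair(q(d, d), 3)), Q := pair(q(q(d, d), q(d, d)), q(c, q(q(q(d, d), 2), pair(q(d, d), 3)))).
Decompose r/2: pair(P, d) ≐ pair(T, 3),  P ≐ pair(pair(k, e), pair(q(q(d, d), q(d, d)), q(c, q(q(q(d, d), 2), pair(q(d, d), 3))))).
Decompose pair/2: P ≐ T,  d ≐ 3.
Bind P := T; substituting into the one remaining equation that mentions P gives: T ≐ pair(pair(k, e), pair(q(q(d, d), q(d, d)), q(c, q(q(q(d, d), 2), pair(q(d, d), 3))))).
Clash: constants d and 3 differ; no unifier exists.

FAIL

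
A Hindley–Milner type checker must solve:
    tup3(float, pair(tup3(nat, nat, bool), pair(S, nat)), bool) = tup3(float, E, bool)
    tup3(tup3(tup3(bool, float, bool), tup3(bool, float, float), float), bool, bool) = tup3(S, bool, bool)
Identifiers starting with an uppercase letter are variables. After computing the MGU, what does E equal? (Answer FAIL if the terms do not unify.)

Decompose tup3/3: float = float,  pair(tup3(nat, nat, bool), pair(S, nat)) = E,  bool = bool.
Delete trivial equation float = float.
Bind E := pair(tup3(nat, nat, bool), pair(S, nat)); no other remaining equation mentions E.
Delete trivial equation bool = bool.
Decompose tup3/3: tup3(tup3(bool, float, bool), tup3(bool, float, float), float) = S,  bool = bool,  bool = bool.
Bind S := tup3(tup3(bool, float, bool), tup3(bool, float, float), float); no other remaining equation mentions S. Substituting into the earlier binding gives E := pair(tup3(nat, nat, bool), pair(tup3(tup3(bool, float, bool), tup3(bool, float, float), float), nat)).
Delete trivial equation bool = bool.
Delete trivial equation bool = bool.
MGU = { E ↦ pair(tup3(nat, nat, bool), pair(tup3(tup3(bool, float, bool), tup3(bool, float, float), float), nat)), S ↦ tup3(tup3(bool, float, bool), tup3(bool, float, float), float) }, so E ↦ pair(tup3(nat, nat, bool), pair(tup3(tup3(bool, float, bool), tup3(bool, float, float), float), nat)).

pair(tup3(nat, nat, bool), pair(tup3(tup3(bool, float, bool), tup3(bool, float, float), float), nat))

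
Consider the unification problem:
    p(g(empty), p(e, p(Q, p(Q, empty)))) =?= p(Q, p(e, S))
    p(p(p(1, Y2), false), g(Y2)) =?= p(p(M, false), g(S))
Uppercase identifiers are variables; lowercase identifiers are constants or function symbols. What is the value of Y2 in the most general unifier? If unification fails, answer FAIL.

Decompose p/2: g(empty) =?= Q,  p(e, p(Q, p(Q, empty))) =?= p(e, S).
Bind Q := g(empty); substituting into the one remaining equation that mentions Q gives: p(e, p(g(empty), p(g(empty), empty))) =?= p(e, S).
Decompose p/2: e =?= e,  p(g(empty), p(g(empty), empty)) =?= S.
Delete trivial equation e =?= e.
Bind S := p(g(empty), p(g(empty), empty)); substituting into the remaining equation gives: p(p(p(1, Y2), false), g(Y2)) =?= p(p(M, false), g(p(g(empty), p(g(empty), empty)))).
Decompose p/2: p(p(1, Y2), false) =?= p(M, false),  g(Y2) =?= g(p(g(empty), p(g(empty), empty))).
Decompose p/2: p(1, Y2) =?= M,  false =?= false.
Bind M := p(1, Y2); no other remaining equation mentions M.
Delete trivial equation false =?= false.
Decompose g/1: Y2 =?= p(g(empty), p(g(empty), empty)).
Bind Y2 := p(g(empty), p(g(empty), empty)). Substituting into the earlier binding gives M := p(1, p(g(empty), p(g(empty), empty))).
MGU = { Q := g(empty), S := p(g(empty), p(g(empty), empty)), M := p(1, p(g(empty), p(g(empty), empty))), Y2 := p(g(empty), p(g(empty), empty)) }, so Y2 := p(g(empty), p(g(empty), empty)).

p(g(empty), p(g(empty), empty))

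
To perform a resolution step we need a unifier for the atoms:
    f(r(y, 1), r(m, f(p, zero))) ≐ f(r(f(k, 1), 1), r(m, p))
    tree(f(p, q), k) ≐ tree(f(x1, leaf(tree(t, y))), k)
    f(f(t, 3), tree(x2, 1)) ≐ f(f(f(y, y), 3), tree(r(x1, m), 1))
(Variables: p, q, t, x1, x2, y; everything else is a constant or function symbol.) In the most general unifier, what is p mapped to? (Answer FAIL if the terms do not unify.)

FAIL

Decompose f/2: r(y, 1) ≐ r(f(k, 1), 1),  r(m, f(p, zero)) ≐ r(m, p).
Decompose r/2: y ≐ f(k, 1),  1 ≐ 1.
Bind y := f(k, 1); substituting into the 2 remaining equations that mention y gives: tree(f(p, q), k) ≐ tree(f(x1, leaf(tree(t, f(k, 1)))), k),  f(f(t, 3), tree(x2, 1)) ≐ f(f(f(f(k, 1), f(k, 1)), 3), tree(r(x1, m), 1)).
Delete trivial equation 1 ≐ 1.
Decompose r/2: m ≐ m,  f(p, zero) ≐ p.
Delete trivial equation m ≐ m.
Occurs check fails: p occurs in f(p, zero); the equation p ≐ f(p, zero) has no finite solution.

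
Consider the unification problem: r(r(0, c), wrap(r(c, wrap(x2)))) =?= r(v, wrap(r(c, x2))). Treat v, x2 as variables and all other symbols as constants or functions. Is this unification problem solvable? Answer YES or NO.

NO

Decompose r/2: r(0, c) =?= v,  wrap(r(c, wrap(x2))) =?= wrap(r(c, x2)).
Bind v := r(0, c); no other remaining equation mentions v.
Decompose wrap/1: r(c, wrap(x2)) =?= r(c, x2).
Decompose r/2: c =?= c,  wrap(x2) =?= x2.
Delete trivial equation c =?= c.
Occurs check fails: x2 occurs in wrap(x2); the equation x2 =?= wrap(x2) has no finite solution.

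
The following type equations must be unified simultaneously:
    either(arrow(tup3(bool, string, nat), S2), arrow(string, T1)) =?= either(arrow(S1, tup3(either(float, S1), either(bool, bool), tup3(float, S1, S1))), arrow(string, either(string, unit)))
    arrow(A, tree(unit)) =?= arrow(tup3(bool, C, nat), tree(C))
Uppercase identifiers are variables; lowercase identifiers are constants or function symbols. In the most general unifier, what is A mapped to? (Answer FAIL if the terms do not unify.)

Decompose either/2: arrow(tup3(bool, string, nat), S2) =?= arrow(S1, tup3(either(float, S1), either(bool, bool), tup3(float, S1, S1))),  arrow(string, T1) =?= arrow(string, either(string, unit)).
Decompose arrow/2: tup3(bool, string, nat) =?= S1,  S2 =?= tup3(either(float, S1), either(bool, bool), tup3(float, S1, S1)).
Bind S1 := tup3(bool, string, nat); substituting into the one remaining equation that mentions S1 gives: S2 =?= tup3(either(float, tup3(bool, string, nat)), either(bool, bool), tup3(float, tup3(bool, string, nat), tup3(bool, string, nat))).
Bind S2 := tup3(either(float, tup3(bool, string, nat)), either(bool, bool), tup3(float, tup3(bool, string, nat), tup3(bool, string, nat))); no other remaining equation mentions S2.
Decompose arrow/2: string =?= string,  T1 =?= either(string, unit).
Delete trivial equation string =?= string.
Bind T1 := either(string, unit); no other remaining equation mentions T1.
Decompose arrow/2: A =?= tup3(bool, C, nat),  tree(unit) =?= tree(C).
Bind A := tup3(bool, C, nat); no other remaining equation mentions A.
Decompose tree/1: unit =?= C.
Bind C := unit. Substituting into the earlier binding gives A := tup3(bool, unit, nat).
MGU = { S1 ↦ tup3(bool, string, nat), S2 ↦ tup3(either(float, tup3(bool, string, nat)), either(bool, bool), tup3(float, tup3(bool, string, nat), tup3(bool, string, nat))), T1 ↦ either(string, unit), A ↦ tup3(bool, unit, nat), C ↦ unit }, so A ↦ tup3(bool, unit, nat).

tup3(bool, unit, nat)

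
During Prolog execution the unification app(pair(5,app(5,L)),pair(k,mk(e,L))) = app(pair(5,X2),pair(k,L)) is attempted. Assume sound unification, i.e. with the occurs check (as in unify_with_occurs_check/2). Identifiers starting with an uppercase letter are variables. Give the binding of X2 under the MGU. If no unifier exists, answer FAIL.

Decompose app/2: pair(5,app(5,L)) = pair(5,X2),  pair(k,mk(e,L)) = pair(k,L).
Decompose pair/2: 5 = 5,  app(5,L) = X2.
Delete trivial equation 5 = 5.
Bind X2 := app(5,L); no other remaining equation mentions X2.
Decompose pair/2: k = k,  mk(e,L) = L.
Delete trivial equation k = k.
Occurs check fails: L occurs in mk(e,L); the equation L = mk(e,L) has no finite solution.

FAIL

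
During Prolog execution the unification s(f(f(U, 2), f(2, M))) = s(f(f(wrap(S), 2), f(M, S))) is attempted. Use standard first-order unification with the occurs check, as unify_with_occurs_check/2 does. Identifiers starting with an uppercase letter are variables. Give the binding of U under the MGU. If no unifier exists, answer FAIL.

Decompose s/1: f(f(U, 2), f(2, M)) = f(f(wrap(S), 2), f(M, S)).
Decompose f/2: f(U, 2) = f(wrap(S), 2),  f(2, M) = f(M, S).
Decompose f/2: U = wrap(S),  2 = 2.
Bind U := wrap(S); no other remaining equation mentions U.
Delete trivial equation 2 = 2.
Decompose f/2: 2 = M,  M = S.
Bind M := 2; substituting into the remaining equation gives: 2 = S.
Bind S := 2. Substituting into the earlier binding gives U := wrap(2).
MGU = { U -> wrap(2), M -> 2, S -> 2 }, so U -> wrap(2).

wrap(2)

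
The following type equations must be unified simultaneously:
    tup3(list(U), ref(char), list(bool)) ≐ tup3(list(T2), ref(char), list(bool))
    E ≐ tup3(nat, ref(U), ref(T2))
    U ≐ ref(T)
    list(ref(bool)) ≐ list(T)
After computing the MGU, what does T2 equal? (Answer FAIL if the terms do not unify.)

ref(ref(bool))

Decompose tup3/3: list(U) ≐ list(T2),  ref(char) ≐ ref(char),  list(bool) ≐ list(bool).
Decompose list/1: U ≐ T2.
Bind U := T2; substituting into the 2 remaining equations that mention U gives: E ≐ tup3(nat, ref(T2), ref(T2)),  T2 ≐ ref(T).
Delete trivial equation ref(char) ≐ ref(char).
Delete trivial equation list(bool) ≐ list(bool).
Bind E := tup3(nat, ref(T2), ref(T2)); no other remaining equation mentions E.
Bind T2 := ref(T); no other remaining equation mentions T2. Substituting into the earlier bindings gives U := ref(T), E := tup3(nat, ref(ref(T)), ref(ref(T))).
Decompose list/1: ref(bool) ≐ T.
Bind T := ref(bool). Substituting into the earlier bindings gives U := ref(ref(bool)), E := tup3(nat, ref(ref(ref(bool))), ref(ref(ref(bool)))), T2 := ref(ref(bool)).
MGU = { U := ref(ref(bool)), E := tup3(nat, ref(ref(ref(bool))), ref(ref(ref(bool)))), T2 := ref(ref(bool)), T := ref(bool) }, so T2 := ref(ref(bool)).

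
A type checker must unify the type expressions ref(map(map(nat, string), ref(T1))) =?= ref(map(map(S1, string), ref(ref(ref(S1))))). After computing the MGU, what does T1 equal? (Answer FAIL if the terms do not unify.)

Decompose ref/1: map(map(nat, string), ref(T1)) =?= map(map(S1, string), ref(ref(ref(S1)))).
Decompose map/2: map(nat, string) =?= map(S1, string),  ref(T1) =?= ref(ref(ref(S1))).
Decompose map/2: nat =?= S1,  string =?= string.
Bind S1 := nat; substituting into the one remaining equation that mentions S1 gives: ref(T1) =?= ref(ref(ref(nat))).
Delete trivial equation string =?= string.
Decompose ref/1: T1 =?= ref(ref(nat)).
Bind T1 := ref(ref(nat)).
MGU = { S1 := nat, T1 := ref(ref(nat)) }, so T1 := ref(ref(nat)).

ref(ref(nat))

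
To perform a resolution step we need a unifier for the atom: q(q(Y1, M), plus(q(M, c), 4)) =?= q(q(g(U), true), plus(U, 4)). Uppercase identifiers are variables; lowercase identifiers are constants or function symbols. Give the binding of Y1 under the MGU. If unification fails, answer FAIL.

g(q(true, c))

Decompose q/2: q(Y1, M) =?= q(g(U), true),  plus(q(M, c), 4) =?= plus(U, 4).
Decompose q/2: Y1 =?= g(U),  M =?= true.
Bind Y1 := g(U); no other remaining equation mentions Y1.
Bind M := true; substituting into the remaining equation gives: plus(q(true, c), 4) =?= plus(U, 4).
Decompose plus/2: q(true, c) =?= U,  4 =?= 4.
Bind U := q(true, c); no other remaining equation mentions U. Substituting into the earlier binding gives Y1 := g(q(true, c)).
Delete trivial equation 4 =?= 4.
MGU = { Y1 ↦ g(q(true, c)), M ↦ true, U ↦ q(true, c) }, so Y1 ↦ g(q(true, c)).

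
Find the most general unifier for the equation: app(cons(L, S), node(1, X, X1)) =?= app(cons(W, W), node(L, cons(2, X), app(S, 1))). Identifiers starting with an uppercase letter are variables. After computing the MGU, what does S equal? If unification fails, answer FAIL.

Decompose app/2: cons(L, S) =?= cons(W, W),  node(1, X, X1) =?= node(L, cons(2, X), app(S, 1)).
Decompose cons/2: L =?= W,  S =?= W.
Bind L := W; substituting into the one remaining equation that mentions L gives: node(1, X, X1) =?= node(W, cons(2, X), app(S, 1)).
Bind S := W; substituting into the remaining equation gives: node(1, X, X1) =?= node(W, cons(2, X), app(W, 1)).
Decompose node/3: 1 =?= W,  X =?= cons(2, X),  X1 =?= app(W, 1).
Bind W := 1; substituting into the one remaining equation that mentions W gives: X1 =?= app(1, 1). Substituting into the earlier bindings gives L := 1, S := 1.
Occurs check fails: X occurs in cons(2, X); the equation X =?= cons(2, X) has no finite solution.

FAIL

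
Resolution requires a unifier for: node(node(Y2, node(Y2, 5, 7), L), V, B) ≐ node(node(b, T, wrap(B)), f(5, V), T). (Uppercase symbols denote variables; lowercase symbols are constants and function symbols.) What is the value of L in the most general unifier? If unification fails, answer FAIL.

Decompose node/3: node(Y2, node(Y2, 5, 7), L) ≐ node(b, T, wrap(B)),  V ≐ f(5, V),  B ≐ T.
Decompose node/3: Y2 ≐ b,  node(Y2, 5, 7) ≐ T,  L ≐ wrap(B).
Bind Y2 := b; substituting into the one remaining equation that mentions Y2 gives: node(b, 5, 7) ≐ T.
Bind T := node(b, 5, 7); substituting into the one remaining equation that mentions T gives: B ≐ node(b, 5, 7).
Bind L := wrap(B); no other remaining equation mentions L.
Occurs check fails: V occurs in f(5, V); the equation V ≐ f(5, V) has no finite solution.

FAIL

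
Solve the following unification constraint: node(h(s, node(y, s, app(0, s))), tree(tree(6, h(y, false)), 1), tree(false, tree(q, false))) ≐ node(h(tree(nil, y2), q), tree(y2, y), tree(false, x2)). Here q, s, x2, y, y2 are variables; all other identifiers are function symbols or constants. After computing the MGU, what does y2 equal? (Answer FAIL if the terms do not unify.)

Decompose node/3: h(s, node(y, s, app(0, s))) ≐ h(tree(nil, y2), q),  tree(tree(6, h(y, false)), 1) ≐ tree(y2, y),  tree(false, tree(q, false)) ≐ tree(false, x2).
Decompose h/2: s ≐ tree(nil, y2),  node(y, s, app(0, s)) ≐ q.
Bind s := tree(nil, y2); substituting into the one remaining equation that mentions s gives: node(y, tree(nil, y2), app(0, tree(nil, y2))) ≐ q.
Bind q := node(y, tree(nil, y2), app(0, tree(nil, y2))); substituting into the one remaining equation that mentions q gives: tree(false, tree(node(y, tree(nil, y2), app(0, tree(nil, y2))), false)) ≐ tree(false, x2).
Decompose tree/2: tree(6, h(y, false)) ≐ y2,  1 ≐ y.
Bind y2 := tree(6, h(y, false)); substituting into the one remaining equation that mentions y2 gives: tree(false, tree(node(y, tree(nil, tree(6, h(y, false))), app(0, tree(nil, tree(6, h(y, false))))), false)) ≐ tree(false, x2). Substituting into the earlier bindings gives s := tree(nil, tree(6, h(y, false))), q := node(y, tree(nil, tree(6, h(y, false))), app(0, tree(nil, tree(6, h(y, false))))).
Bind y := 1; substituting into the remaining equation gives: tree(false, tree(node(1, tree(nil, tree(6, h(1, false))), app(0, tree(nil, tree(6, h(1, false))))), false)) ≐ tree(false, x2). Substituting into the earlier bindings gives s := tree(nil, tree(6, h(1, false))), q := node(1, tree(nil, tree(6, h(1, false))), app(0, tree(nil, tree(6, h(1, false))))), y2 := tree(6, h(1, false)).
Decompose tree/2: false ≐ false,  tree(node(1, tree(nil, tree(6, h(1, false))), app(0, tree(nil, tree(6, h(1, false))))), false) ≐ x2.
Delete trivial equation false ≐ false.
Bind x2 := tree(node(1, tree(nil, tree(6, h(1, false))), app(0, tree(nil, tree(6, h(1, false))))), false).
MGU = { s ↦ tree(nil, tree(6, h(1, false))), q ↦ node(1, tree(nil, tree(6, h(1, false))), app(0, tree(nil, tree(6, h(1, false))))), y2 ↦ tree(6, h(1, false)), y ↦ 1, x2 ↦ tree(node(1, tree(nil, tree(6, h(1, false))), app(0, tree(nil, tree(6, h(1, false))))), false) }, so y2 ↦ tree(6, h(1, false)).

tree(6, h(1, false))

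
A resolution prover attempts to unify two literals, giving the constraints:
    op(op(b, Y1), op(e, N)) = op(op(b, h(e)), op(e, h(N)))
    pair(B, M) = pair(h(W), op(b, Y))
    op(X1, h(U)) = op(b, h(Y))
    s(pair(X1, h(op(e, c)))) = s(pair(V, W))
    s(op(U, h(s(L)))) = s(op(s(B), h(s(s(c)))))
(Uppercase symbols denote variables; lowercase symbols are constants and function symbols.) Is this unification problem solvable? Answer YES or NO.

NO

Decompose op/2: op(b, Y1) = op(b, h(e)),  op(e, N) = op(e, h(N)).
Decompose op/2: b = b,  Y1 = h(e).
Delete trivial equation b = b.
Bind Y1 := h(e); no other remaining equation mentions Y1.
Decompose op/2: e = e,  N = h(N).
Delete trivial equation e = e.
Occurs check fails: N occurs in h(N); the equation N = h(N) has no finite solution.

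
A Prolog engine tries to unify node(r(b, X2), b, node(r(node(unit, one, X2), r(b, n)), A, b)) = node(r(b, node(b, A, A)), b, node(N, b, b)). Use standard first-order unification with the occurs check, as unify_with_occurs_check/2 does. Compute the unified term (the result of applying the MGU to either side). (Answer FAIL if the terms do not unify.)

Decompose node/3: r(b, X2) = r(b, node(b, A, A)),  b = b,  node(r(node(unit, one, X2), r(b, n)), A, b) = node(N, b, b).
Decompose r/2: b = b,  X2 = node(b, A, A).
Delete trivial equation b = b.
Bind X2 := node(b, A, A); substituting into the one remaining equation that mentions X2 gives: node(r(node(unit, one, node(b, A, A)), r(b, n)), A, b) = node(N, b, b).
Delete trivial equation b = b.
Decompose node/3: r(node(unit, one, node(b, A, A)), r(b, n)) = N,  A = b,  b = b.
Bind N := r(node(unit, one, node(b, A, A)), r(b, n)); no other remaining equation mentions N.
Bind A := b; no other remaining equation mentions A. Substituting into the earlier bindings gives X2 := node(b, b, b), N := r(node(unit, one, node(b, b, b)), r(b, n)).
Delete trivial equation b = b.
Applying the MGU to either side gives node(r(b, node(b, b, b)), b, node(r(node(unit, one, node(b, b, b)), r(b, n)), b, b)).

node(r(b, node(b, b, b)), b, node(r(node(unit, one, node(b, b, b)), r(b, n)), b, b))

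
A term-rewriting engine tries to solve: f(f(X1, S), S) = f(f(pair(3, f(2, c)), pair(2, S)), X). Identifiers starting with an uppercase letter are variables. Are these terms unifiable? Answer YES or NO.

Decompose f/2: f(X1, S) = f(pair(3, f(2, c)), pair(2, S)),  S = X.
Decompose f/2: X1 = pair(3, f(2, c)),  S = pair(2, S).
Bind X1 := pair(3, f(2, c)); no other remaining equation mentions X1.
Occurs check fails: S occurs in pair(2, S); the equation S = pair(2, S) has no finite solution.

NO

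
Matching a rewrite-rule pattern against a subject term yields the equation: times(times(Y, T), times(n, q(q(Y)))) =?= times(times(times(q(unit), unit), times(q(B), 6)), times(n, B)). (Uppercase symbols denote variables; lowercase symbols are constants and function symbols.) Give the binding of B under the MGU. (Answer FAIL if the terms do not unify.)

Decompose times/2: times(Y, T) =?= times(times(q(unit), unit), times(q(B), 6)),  times(n, q(q(Y))) =?= times(n, B).
Decompose times/2: Y =?= times(q(unit), unit),  T =?= times(q(B), 6).
Bind Y := times(q(unit), unit); substituting into the one remaining equation that mentions Y gives: times(n, q(q(times(q(unit), unit)))) =?= times(n, B).
Bind T := times(q(B), 6); no other remaining equation mentions T.
Decompose times/2: n =?= n,  q(q(times(q(unit), unit))) =?= B.
Delete trivial equation n =?= n.
Bind B := q(q(times(q(unit), unit))). Substituting into the earlier binding gives T := times(q(q(q(times(q(unit), unit)))), 6).
MGU = { Y -> times(q(unit), unit), T -> times(q(q(q(times(q(unit), unit)))), 6), B -> q(q(times(q(unit), unit))) }, so B -> q(q(times(q(unit), unit))).

q(q(times(q(unit), unit)))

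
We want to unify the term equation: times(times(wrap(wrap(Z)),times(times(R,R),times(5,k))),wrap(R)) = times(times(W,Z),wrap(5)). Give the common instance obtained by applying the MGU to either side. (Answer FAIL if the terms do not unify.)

Decompose times/2: times(wrap(wrap(Z)),times(times(R,R),times(5,k))) = times(W,Z),  wrap(R) = wrap(5).
Decompose times/2: wrap(wrap(Z)) = W,  times(times(R,R),times(5,k)) = Z.
Bind W := wrap(wrap(Z)); no other remaining equation mentions W.
Bind Z := times(times(R,R),times(5,k)); no other remaining equation mentions Z. Substituting into the earlier binding gives W := wrap(wrap(times(times(R,R),times(5,k)))).
Decompose wrap/1: R = 5.
Bind R := 5. Substituting into the earlier bindings gives W := wrap(wrap(times(times(5,5),times(5,k)))), Z := times(times(5,5),times(5,k)).
Applying the MGU to either side gives times(times(wrap(wrap(times(times(5,5),times(5,k)))),times(times(5,5),times(5,k))),wrap(5)).

times(times(wrap(wrap(times(times(5,5),times(5,k)))),times(times(5,5),times(5,k))),wrap(5))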